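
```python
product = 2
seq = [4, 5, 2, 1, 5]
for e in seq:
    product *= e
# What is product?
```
Trace:
  product=2
  product=8, e=4
  product=40, e=5
  product=80, e=2
  product=80, e=1
  product=400, e=5

Final answer: 400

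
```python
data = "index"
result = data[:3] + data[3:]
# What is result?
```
Trace:
  data='index'
  data='index', result='index'

Final answer: 'index'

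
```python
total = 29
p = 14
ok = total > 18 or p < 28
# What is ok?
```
Trace:
  total=29
  total=29, p=14
  total=29, p=14, ok=True

Final answer: True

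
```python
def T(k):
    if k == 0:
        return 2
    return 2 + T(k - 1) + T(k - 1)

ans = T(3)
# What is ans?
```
Call trace (a repeated sub-call is expanded the first time; later identical calls just restate its return value):
T(k=3)
  T(k=2)
    T(k=1)
      T(k=0)
      -> return 2
      T(k=0)
      -> return 2
    -> return 6
    T(k=1) -> return 6  (same call as traced above)
  -> return 14
  T(k=2) -> return 14  (same call as traced above)
-> return 30

Final answer: 30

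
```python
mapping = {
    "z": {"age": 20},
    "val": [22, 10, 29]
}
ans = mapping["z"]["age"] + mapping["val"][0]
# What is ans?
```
Trace:
  mapping={'z': {'age': 20}, 'val': [22, 10, 29]}
  mapping={'z': {'age': 20}, 'val': [22, 10, 29]}, ans=42

Final answer: 42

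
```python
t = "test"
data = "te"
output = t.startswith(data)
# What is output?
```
Trace:
  t='test'
  t='test', data='te'
  t='test', data='te', output=True

Final answer: True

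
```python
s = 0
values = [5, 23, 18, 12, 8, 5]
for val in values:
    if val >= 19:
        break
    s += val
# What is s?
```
Trace:
  s=0
  s=5, val=5
  s=5, val=23

Final answer: 5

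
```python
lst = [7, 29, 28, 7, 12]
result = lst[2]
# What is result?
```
Trace:
  lst=[7, 29, 28, 7, 12]
  lst=[7, 29, 28, 7, 12], result=28

Final answer: 28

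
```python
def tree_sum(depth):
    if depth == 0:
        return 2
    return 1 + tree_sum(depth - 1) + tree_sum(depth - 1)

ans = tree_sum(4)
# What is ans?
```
Call trace (a repeated sub-call is expanded the first time; later identical calls just restate its return value):
tree_sum(depth=4)
  tree_sum(depth=3)
    tree_sum(depth=2)
      tree_sum(depth=1)
        tree_sum(depth=0)
        -> return 2
        tree_sum(depth=0)
        -> return 2
      -> return 5
      tree_sum(depth=1) -> return 5  (same call as traced above)
    -> return 11
    tree_sum(depth=2) -> return 11  (same call as traced above)
  -> return 23
  tree_sum(depth=3) -> return 23  (same call as traced above)
-> return 47

Final answer: 47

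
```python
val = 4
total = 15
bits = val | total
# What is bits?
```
Trace:
  val=4
  val=4, total=15
  val=4, total=15, bits=15

Final answer: 15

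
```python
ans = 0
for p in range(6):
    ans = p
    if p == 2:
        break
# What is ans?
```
Trace:
  ans=0
  ans=0, p=0
  ans=1, p=1
  ans=2, p=2

Final answer: 2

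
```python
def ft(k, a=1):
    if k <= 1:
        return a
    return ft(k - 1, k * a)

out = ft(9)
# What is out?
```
Call trace:
ft(k=9, a=1)
  ft(k=8, a=9)
    ft(k=7, a=72)
      ft(k=6, a=504)
        ft(k=5, a=3024)
          ft(k=4, a=15120)
            ft(k=3, a=60480)
              ft(k=2, a=181440)
                ft(k=1, a=362880)
                -> return 362880
              -> return 362880
            -> return 362880
          -> return 362880
        -> return 362880
      -> return 362880
    -> return 362880
  -> return 362880
-> return 362880

Final answer: 362880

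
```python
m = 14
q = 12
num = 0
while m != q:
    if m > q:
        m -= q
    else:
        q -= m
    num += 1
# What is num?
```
Trace:
  m=14
  m=14, q=12
  m=14, q=12, num=0
  m=2, q=12, num=1
  m=2, q=10, num=2
  m=2, q=8, num=3
  m=2, q=6, num=4
  m=2, q=4, num=5
  m=2, q=2, num=6

Final answer: 6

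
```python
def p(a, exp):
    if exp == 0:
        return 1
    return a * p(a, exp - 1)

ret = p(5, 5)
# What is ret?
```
Call trace:
p(a=5, exp=5)
  p(a=5, exp=4)
    p(a=5, exp=3)
      p(a=5, exp=2)
        p(a=5, exp=1)
          p(a=5, exp=0)
          -> return 1
        -> return 5
      -> return 25
    -> return 125
  -> return 625
-> return 3125

Final answer: 3125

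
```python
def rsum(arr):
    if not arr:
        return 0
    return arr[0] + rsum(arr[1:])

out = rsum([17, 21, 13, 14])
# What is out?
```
Call trace:
rsum(arr=[17, 21, 13, 14])
  rsum(arr=[21, 13, 14])
    rsum(arr=[13, 14])
      rsum(arr=[14])
        rsum(arr=[])
        -> return 0
      -> return 14
    -> return 27
  -> return 48
-> return 65

Final answer: 65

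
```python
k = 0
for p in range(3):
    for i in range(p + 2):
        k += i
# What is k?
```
Trace:
  k=0
  k=0, p=0, i=0
  k=1, p=0, i=1
  k=1, p=1, i=0
  k=2, p=1, i=1
  k=4, p=1, i=2
  k=4, p=2, i=0
  k=5, p=2, i=1
  k=7, p=2, i=2
  k=10, p=2, i=3

Final answer: 10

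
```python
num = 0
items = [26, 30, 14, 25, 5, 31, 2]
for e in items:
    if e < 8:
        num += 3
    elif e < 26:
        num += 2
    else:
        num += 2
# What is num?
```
Trace:
  num=0
  num=2, e=26
  num=4, e=30
  num=6, e=14
  num=8, e=25
  num=11, e=5
  num=13, e=31
  num=16, e=2

Final answer: 16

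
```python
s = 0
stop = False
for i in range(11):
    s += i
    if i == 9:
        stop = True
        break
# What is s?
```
Trace:
  s=0
  s=0, stop=False
  s=0, stop=False, i=0
  s=1, stop=False, i=1
  s=3, stop=False, i=2
  s=6, stop=False, i=3
  s=10, stop=False, i=4
  s=15, stop=False, i=5
  s=21, stop=False, i=6
  s=28, stop=False, i=7
  s=36, stop=False, i=8
  s=45, stop=True, i=9

Final answer: 45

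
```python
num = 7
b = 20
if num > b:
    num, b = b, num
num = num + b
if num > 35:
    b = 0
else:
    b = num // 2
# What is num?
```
Trace:
  num=7
  num=7, b=20
  num=7, b=20
  num=27, b=20
  num=27, b=13

Final answer: 27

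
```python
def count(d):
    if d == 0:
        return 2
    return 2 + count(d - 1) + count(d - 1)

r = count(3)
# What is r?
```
Call trace (a repeated sub-call is expanded the first time; later identical calls just restate its return value):
count(d=3)
  count(d=2)
    count(d=1)
      count(d=0)
      -> return 2
      count(d=0)
      -> return 2
    -> return 6
    count(d=1) -> return 6  (same call as traced above)
  -> return 14
  count(d=2) -> return 14  (same call as traced above)
-> return 30

Final answer: 30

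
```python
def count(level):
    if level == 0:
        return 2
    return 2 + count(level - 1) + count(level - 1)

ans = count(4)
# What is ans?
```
Call trace (a repeated sub-call is expanded the first time; later identical calls just restate its return value):
count(level=4)
  count(level=3)
    count(level=2)
      count(level=1)
        count(level=0)
        -> return 2
        count(level=0)
        -> return 2
      -> return 6
      count(level=1) -> return 6  (same call as traced above)
    -> return 14
    count(level=2) -> return 14  (same call as traced above)
  -> return 30
  count(level=3) -> return 30  (same call as traced above)
-> return 62

Final answer: 62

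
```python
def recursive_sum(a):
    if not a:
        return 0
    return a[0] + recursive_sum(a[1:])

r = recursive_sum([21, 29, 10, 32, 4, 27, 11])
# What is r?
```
Call trace:
recursive_sum(a=[21, 29, 10, 32, 4, 27, 11])
  recursive_sum(a=[29, 10, 32, 4, 27, 11])
    recursive_sum(a=[10, 32, 4, 27, 11])
      recursive_sum(a=[32, 4, 27, 11])
        recursive_sum(a=[4, 27, 11])
          recursive_sum(a=[27, 11])
            recursive_sum(a=[11])
              recursive_sum(a=[])
              -> return 0
            -> return 11
          -> return 38
        -> return 42
      -> return 74
    -> return 84
  -> return 113
-> return 134

Final answer: 134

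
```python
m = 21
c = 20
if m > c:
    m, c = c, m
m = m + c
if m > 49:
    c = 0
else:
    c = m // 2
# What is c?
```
Trace:
  m=21
  m=21, c=20
  m=20, c=21
  m=41, c=21
  m=41, c=20

Final answer: 20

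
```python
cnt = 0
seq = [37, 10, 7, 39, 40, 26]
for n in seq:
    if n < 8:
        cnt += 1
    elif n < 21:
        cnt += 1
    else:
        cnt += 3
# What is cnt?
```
Trace:
  cnt=0
  cnt=3, n=37
  cnt=4, n=10
  cnt=5, n=7
  cnt=8, n=39
  cnt=11, n=40
  cnt=14, n=26

Final answer: 14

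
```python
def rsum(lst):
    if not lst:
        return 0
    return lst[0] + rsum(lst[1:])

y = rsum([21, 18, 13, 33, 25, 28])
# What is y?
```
Call trace:
rsum(lst=[21, 18, 13, 33, 25, 28])
  rsum(lst=[18, 13, 33, 25, 28])
    rsum(lst=[13, 33, 25, 28])
      rsum(lst=[33, 25, 28])
        rsum(lst=[25, 28])
          rsum(lst=[28])
            rsum(lst=[])
            -> return 0
          -> return 28
        -> return 53
      -> return 86
    -> return 99
  -> return 117
-> return 138

Final answer: 138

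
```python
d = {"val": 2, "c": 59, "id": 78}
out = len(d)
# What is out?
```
Trace:
  d={'val': 2, 'c': 59, 'id': 78}
  d={'val': 2, 'c': 59, 'id': 78}, out=3

Final answer: 3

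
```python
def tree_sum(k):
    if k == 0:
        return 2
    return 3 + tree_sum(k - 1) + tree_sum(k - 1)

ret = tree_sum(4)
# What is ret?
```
Call trace (a repeated sub-call is expanded the first time; later identical calls just restate its return value):
tree_sum(k=4)
  tree_sum(k=3)
    tree_sum(k=2)
      tree_sum(k=1)
        tree_sum(k=0)
        -> return 2
        tree_sum(k=0)
        -> return 2
      -> return 7
      tree_sum(k=1) -> return 7  (same call as traced above)
    -> return 17
    tree_sum(k=2) -> return 17  (same call as traced above)
  -> return 37
  tree_sum(k=3) -> return 37  (same call as traced above)
-> return 77

Final answer: 77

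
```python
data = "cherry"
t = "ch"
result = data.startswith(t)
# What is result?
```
Trace:
  data='cherry'
  data='cherry', t='ch'
  data='cherry', t='ch', result=True

Final answer: True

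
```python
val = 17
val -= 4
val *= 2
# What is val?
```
Trace:
  val=17
  val=13
  val=26

Final answer: 26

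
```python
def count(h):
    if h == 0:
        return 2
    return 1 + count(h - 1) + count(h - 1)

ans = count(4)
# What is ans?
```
Call trace (a repeated sub-call is expanded the first time; later identical calls just restate its return value):
count(h=4)
  count(h=3)
    count(h=2)
      count(h=1)
        count(h=0)
        -> return 2
        count(h=0)
        -> return 2
      -> return 5
      count(h=1) -> return 5  (same call as traced above)
    -> return 11
    count(h=2) -> return 11  (same call as traced above)
  -> return 23
  count(h=3) -> return 23  (same call as traced above)
-> return 47

Final answer: 47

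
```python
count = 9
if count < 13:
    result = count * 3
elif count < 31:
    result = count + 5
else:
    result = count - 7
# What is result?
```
Trace:
  count=9
  count=9, result=27

Final answer: 27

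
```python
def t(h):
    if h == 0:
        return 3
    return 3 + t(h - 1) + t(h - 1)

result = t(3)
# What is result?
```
Call trace (a repeated sub-call is expanded the first time; later identical calls just restate its return value):
t(h=3)
  t(h=2)
    t(h=1)
      t(h=0)
      -> return 3
      t(h=0)
      -> return 3
    -> return 9
    t(h=1) -> return 9  (same call as traced above)
  -> return 21
  t(h=2) -> return 21  (same call as traced above)
-> return 45

Final answer: 45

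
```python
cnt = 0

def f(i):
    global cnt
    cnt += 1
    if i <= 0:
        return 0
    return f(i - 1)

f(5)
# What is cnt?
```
Call trace:
f(i=5)
  f(i=4)
    f(i=3)
      f(i=2)
        f(i=1)
          f(i=0)
          -> return 0
        -> return 0
      -> return 0
    -> return 0
  -> return 0
-> return 0

cnt is incremented once per call. f is entered once for each i = 5, 4, 3, 2, 1, 0 (the i <= 0 call returns without recursing), i.e. 5 + 1 calls.
cnt = 6

Final answer: 6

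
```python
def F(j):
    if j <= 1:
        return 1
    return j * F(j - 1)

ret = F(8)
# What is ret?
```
Call trace:
F(j=8)
  F(j=7)
    F(j=6)
      F(j=5)
        F(j=4)
          F(j=3)
            F(j=2)
              F(j=1)
              -> return 1
            -> return 2
          -> return 6
        -> return 24
      -> return 120
    -> return 720
  -> return 5040
-> return 40320

Final answer: 40320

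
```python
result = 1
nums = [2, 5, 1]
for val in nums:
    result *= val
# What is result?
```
Trace:
  result=1
  result=2, val=2
  result=10, val=5
  result=10, val=1

Final answer: 10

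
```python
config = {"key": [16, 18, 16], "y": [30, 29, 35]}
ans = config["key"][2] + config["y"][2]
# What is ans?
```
Trace:
  config={'key': [16, 18, 16], 'y': [30, 29, 35]}
  config={'key': [16, 18, 16], 'y': [30, 29, 35]}, ans=51

Final answer: 51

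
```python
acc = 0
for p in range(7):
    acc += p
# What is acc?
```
Trace:
  acc=0
  acc=0, p=0
  acc=1, p=1
  acc=3, p=2
  acc=6, p=3
  acc=10, p=4
  acc=15, p=5
  acc=21, p=6

Final answer: 21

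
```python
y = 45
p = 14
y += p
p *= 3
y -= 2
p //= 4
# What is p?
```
Trace:
  y=45
  y=45, p=14
  y=59, p=14
  y=59, p=42
  y=57, p=42
  y=57, p=10

Final answer: 10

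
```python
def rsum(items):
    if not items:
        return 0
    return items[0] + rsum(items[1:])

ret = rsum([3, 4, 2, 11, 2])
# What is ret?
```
Call trace:
rsum(items=[3, 4, 2, 11, 2])
  rsum(items=[4, 2, 11, 2])
    rsum(items=[2, 11, 2])
      rsum(items=[11, 2])
        rsum(items=[2])
          rsum(items=[])
          -> return 0
        -> return 2
      -> return 13
    -> return 15
  -> return 19
-> return 22

Final answer: 22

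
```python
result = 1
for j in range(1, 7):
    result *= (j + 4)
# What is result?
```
Trace:
  result=1
  result=5, j=1
  result=30, j=2
  result=210, j=3
  result=1680, j=4
  result=15120, j=5
  result=151200, j=6

Final answer: 151200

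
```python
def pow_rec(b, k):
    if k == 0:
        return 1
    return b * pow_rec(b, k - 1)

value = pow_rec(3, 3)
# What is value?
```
Call trace:
pow_rec(b=3, k=3)
  pow_rec(b=3, k=2)
    pow_rec(b=3, k=1)
      pow_rec(b=3, k=0)
      -> return 1
    -> return 3
  -> return 9
-> return 27

Final answer: 27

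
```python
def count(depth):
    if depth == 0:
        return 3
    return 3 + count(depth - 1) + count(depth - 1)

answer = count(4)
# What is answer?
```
Call trace (a repeated sub-call is expanded the first time; later identical calls just restate its return value):
count(depth=4)
  count(depth=3)
    count(depth=2)
      count(depth=1)
        count(depth=0)
        -> return 3
        count(depth=0)
        -> return 3
      -> return 9
      count(depth=1) -> return 9  (same call as traced above)
    -> return 21
    count(depth=2) -> return 21  (same call as traced above)
  -> return 45
  count(depth=3) -> return 45  (same call as traced above)
-> return 93

Final answer: 93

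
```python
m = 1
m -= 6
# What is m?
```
Trace:
  m=1
  m=-5

Final answer: -5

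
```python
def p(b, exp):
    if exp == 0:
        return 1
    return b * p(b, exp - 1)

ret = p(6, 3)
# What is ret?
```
Call trace:
p(b=6, exp=3)
  p(b=6, exp=2)
    p(b=6, exp=1)
      p(b=6, exp=0)
      -> return 1
    -> return 6
  -> return 36
-> return 216

Final answer: 216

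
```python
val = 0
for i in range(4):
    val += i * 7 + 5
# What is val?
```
Trace:
  val=0
  val=5, i=0
  val=17, i=1
  val=36, i=2
  val=62, i=3

Final answer: 62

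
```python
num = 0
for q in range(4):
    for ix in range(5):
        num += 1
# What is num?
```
Trace:
  num=0
  num=1, q=0, ix=0
  num=2, q=0, ix=1
  num=3, q=0, ix=2
  num=4, q=0, ix=3
  num=5, q=0, ix=4
  num=6, q=1, ix=0
  num=7, q=1, ix=1
  num=8, q=1, ix=2
  num=9, q=1, ix=3
  num=10, q=1, ix=4
  num=11, q=2, ix=0
  num=12, q=2, ix=1
  num=13, q=2, ix=2
  num=14, q=2, ix=3
  num=15, q=2, ix=4
  num=16, q=3, ix=0
  num=17, q=3, ix=1
  num=18, q=3, ix=2
  num=19, q=3, ix=3
  num=20, q=3, ix=4

Final answer: 20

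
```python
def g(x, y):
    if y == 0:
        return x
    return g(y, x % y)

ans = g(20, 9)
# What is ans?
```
Call trace:
g(x=20, y=9)
  g(x=9, y=2)
    g(x=2, y=1)
      g(x=1, y=0)
      -> return 1
    -> return 1
  -> return 1
-> return 1

Final answer: 1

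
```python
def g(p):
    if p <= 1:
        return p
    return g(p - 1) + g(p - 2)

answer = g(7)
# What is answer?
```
Call trace (a repeated sub-call is expanded the first time; later identical calls just restate its return value):
g(p=7)
  g(p=6)
    g(p=5)
      g(p=4)
        g(p=3)
          g(p=2)
            g(p=1)
            -> return 1
            g(p=0)
            -> return 0
          -> return 1
          g(p=1)
          -> return 1
        -> return 2
        g(p=2) -> return 1  (same call as traced above)
      -> return 3
      g(p=3) -> return 2  (same call as traced above)
    -> return 5
    g(p=4) -> return 3  (same call as traced above)
  -> return 8
  g(p=5) -> return 5  (same call as traced above)
-> return 13

Final answer: 13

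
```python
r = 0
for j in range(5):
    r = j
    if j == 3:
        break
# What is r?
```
Trace:
  r=0
  r=0, j=0
  r=1, j=1
  r=2, j=2
  r=3, j=3

Final answer: 3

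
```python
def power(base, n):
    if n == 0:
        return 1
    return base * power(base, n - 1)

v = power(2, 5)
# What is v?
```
Call trace:
power(base=2, n=5)
  power(base=2, n=4)
    power(base=2, n=3)
      power(base=2, n=2)
        power(base=2, n=1)
          power(base=2, n=0)
          -> return 1
        -> return 2
      -> return 4
    -> return 8
  -> return 16
-> return 32

Final answer: 32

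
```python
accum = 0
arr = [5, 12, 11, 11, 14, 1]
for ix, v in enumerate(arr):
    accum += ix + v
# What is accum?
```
Trace:
  accum=0
  accum=5, ix=0, v=5
  accum=18, ix=1, v=12
  accum=31, ix=2, v=11
  accum=45, ix=3, v=11
  accum=63, ix=4, v=14
  accum=69, ix=5, v=1

Final answer: 69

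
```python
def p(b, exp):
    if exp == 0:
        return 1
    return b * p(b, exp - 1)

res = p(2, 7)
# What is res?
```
Call trace:
p(b=2, exp=7)
  p(b=2, exp=6)
    p(b=2, exp=5)
      p(b=2, exp=4)
        p(b=2, exp=3)
          p(b=2, exp=2)
            p(b=2, exp=1)
              p(b=2, exp=0)
              -> return 1
            -> return 2
          -> return 4
        -> return 8
      -> return 16
    -> return 32
  -> return 64
-> return 128

Final answer: 128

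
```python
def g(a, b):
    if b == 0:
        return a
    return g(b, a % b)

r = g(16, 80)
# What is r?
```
Call trace:
g(a=16, b=80)
  g(a=80, b=16)
    g(a=16, b=0)
    -> return 16
  -> return 16
-> return 16

Final answer: 16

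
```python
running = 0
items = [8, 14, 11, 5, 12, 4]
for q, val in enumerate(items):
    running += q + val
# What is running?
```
Trace:
  running=0
  running=8, q=0, val=8
  running=23, q=1, val=14
  running=36, q=2, val=11
  running=44, q=3, val=5
  running=60, q=4, val=12
  running=69, q=5, val=4

Final answer: 69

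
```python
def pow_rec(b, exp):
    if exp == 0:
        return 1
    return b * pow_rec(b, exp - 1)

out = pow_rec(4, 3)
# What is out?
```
Call trace:
pow_rec(b=4, exp=3)
  pow_rec(b=4, exp=2)
    pow_rec(b=4, exp=1)
      pow_rec(b=4, exp=0)
      -> return 1
    -> return 4
  -> return 16
-> return 64

Final answer: 64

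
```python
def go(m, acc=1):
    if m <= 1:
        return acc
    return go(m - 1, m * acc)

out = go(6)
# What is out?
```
Call trace:
go(m=6, acc=1)
  go(m=5, acc=6)
    go(m=4, acc=30)
      go(m=3, acc=120)
        go(m=2, acc=360)
          go(m=1, acc=720)
          -> return 720
        -> return 720
      -> return 720
    -> return 720
  -> return 720
-> return 720

Final answer: 720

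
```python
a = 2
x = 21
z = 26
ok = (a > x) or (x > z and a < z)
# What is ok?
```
Trace:
  a=2
  a=2, x=21
  a=2, x=21, z=26
  a=2, x=21, z=26, ok=False

Final answer: False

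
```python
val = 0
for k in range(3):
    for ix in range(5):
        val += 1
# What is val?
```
Trace:
  val=0
  val=1, k=0, ix=0
  val=2, k=0, ix=1
  val=3, k=0, ix=2
  val=4, k=0, ix=3
  val=5, k=0, ix=4
  val=6, k=1, ix=0
  val=7, k=1, ix=1
  val=8, k=1, ix=2
  val=9, k=1, ix=3
  val=10, k=1, ix=4
  val=11, k=2, ix=0
  val=12, k=2, ix=1
  val=13, k=2, ix=2
  val=14, k=2, ix=3
  val=15, k=2, ix=4

Final answer: 15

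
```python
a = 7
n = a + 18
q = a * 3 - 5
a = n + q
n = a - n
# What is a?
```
Trace:
  a=7
  a=7, n=25
  a=7, n=25, q=16
  a=41, n=25, q=16
  a=41, n=16, q=16

Final answer: 41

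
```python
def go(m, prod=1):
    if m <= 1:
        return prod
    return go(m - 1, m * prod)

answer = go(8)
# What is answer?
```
Call trace:
go(m=8, prod=1)
  go(m=7, prod=8)
    go(m=6, prod=56)
      go(m=5, prod=336)
        go(m=4, prod=1680)
          go(m=3, prod=6720)
            go(m=2, prod=20160)
              go(m=1, prod=40320)
              -> return 40320
            -> return 40320
          -> return 40320
        -> return 40320
      -> return 40320
    -> return 40320
  -> return 40320
-> return 40320

Final answer: 40320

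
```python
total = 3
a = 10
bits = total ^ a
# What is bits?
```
Trace:
  total=3
  total=3, a=10
  total=3, a=10, bits=9

Final answer: 9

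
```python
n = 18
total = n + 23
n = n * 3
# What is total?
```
Trace:
  n=18
  n=18, total=41
  n=54, total=41

Final answer: 41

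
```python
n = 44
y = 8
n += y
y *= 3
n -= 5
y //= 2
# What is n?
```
Trace:
  n=44
  n=44, y=8
  n=52, y=8
  n=52, y=24
  n=47, y=24
  n=47, y=12

Final answer: 47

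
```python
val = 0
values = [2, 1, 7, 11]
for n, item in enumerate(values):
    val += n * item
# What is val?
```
Trace:
  val=0
  val=0, n=0, item=2
  val=1, n=1, item=1
  val=15, n=2, item=7
  val=48, n=3, item=11

Final answer: 48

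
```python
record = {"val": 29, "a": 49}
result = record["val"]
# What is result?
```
Trace:
  record={'val': 29, 'a': 49}
  record={'val': 29, 'a': 49}, result=29

Final answer: 29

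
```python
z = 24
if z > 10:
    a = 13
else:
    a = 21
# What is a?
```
Trace:
  z=24
  z=24, a=13

Final answer: 13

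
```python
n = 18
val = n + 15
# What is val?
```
Trace:
  n=18
  n=18, val=33

Final answer: 33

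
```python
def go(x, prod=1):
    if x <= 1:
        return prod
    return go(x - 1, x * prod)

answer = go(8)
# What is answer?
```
Call trace:
go(x=8, prod=1)
  go(x=7, prod=8)
    go(x=6, prod=56)
      go(x=5, prod=336)
        go(x=4, prod=1680)
          go(x=3, prod=6720)
            go(x=2, prod=20160)
              go(x=1, prod=40320)
              -> return 40320
            -> return 40320
          -> return 40320
        -> return 40320
      -> return 40320
    -> return 40320
  -> return 40320
-> return 40320

Final answer: 40320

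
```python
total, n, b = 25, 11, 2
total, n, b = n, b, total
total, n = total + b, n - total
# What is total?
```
Trace:
  total=25, n=11, b=2
  total=11, n=2, b=25
  total=36, n=-9, b=25

Final answer: 36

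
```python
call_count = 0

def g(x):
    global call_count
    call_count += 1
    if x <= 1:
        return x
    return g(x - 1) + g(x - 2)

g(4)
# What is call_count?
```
Call trace (a repeated sub-call is expanded the first time; later identical calls just restate its return value):
g(x=4)
  g(x=3)
    g(x=2)
      g(x=1)
      -> return 1
      g(x=0)
      -> return 0
    -> return 1
    g(x=1)
    -> return 1
  -> return 2
  g(x=2) -> return 1  (same call as traced above)
-> return 3

call_count is incremented once per call, so count the calls in each subtree. Let C(x) = number of calls made by g(x).
C(0) = C(1) = 1 (base case, no recursion); C(x) = 1 + C(x - 1) + C(x - 2) otherwise.
C(2) = 1 + C(1) + C(0) = 1 + 1 + 1 = 3
C(3) = 1 + C(2) + C(1) = 1 + 3 + 1 = 5
C(4) = 1 + C(3) + C(2) = 1 + 5 + 3 = 9
call_count = C(4) = 9

Final answer: 9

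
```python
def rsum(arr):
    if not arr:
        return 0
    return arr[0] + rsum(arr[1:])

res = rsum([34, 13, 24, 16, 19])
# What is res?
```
Call trace:
rsum(arr=[34, 13, 24, 16, 19])
  rsum(arr=[13, 24, 16, 19])
    rsum(arr=[24, 16, 19])
      rsum(arr=[16, 19])
        rsum(arr=[19])
          rsum(arr=[])
          -> return 0
        -> return 19
      -> return 35
    -> return 59
  -> return 72
-> return 106

Final answer: 106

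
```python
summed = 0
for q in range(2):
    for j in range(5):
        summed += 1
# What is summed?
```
Trace:
  summed=0
  summed=1, q=0, j=0
  summed=2, q=0, j=1
  summed=3, q=0, j=2
  summed=4, q=0, j=3
  summed=5, q=0, j=4
  summed=6, q=1, j=0
  summed=7, q=1, j=1
  summed=8, q=1, j=2
  summed=9, q=1, j=3
  summed=10, q=1, j=4

Final answer: 10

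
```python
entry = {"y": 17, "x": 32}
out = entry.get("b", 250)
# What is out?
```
Trace:
  entry={'y': 17, 'x': 32}
  entry={'y': 17, 'x': 32}, out=250

Final answer: 250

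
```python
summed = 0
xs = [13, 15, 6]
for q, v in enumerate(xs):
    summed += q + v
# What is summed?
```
Trace:
  summed=0
  summed=13, q=0, v=13
  summed=29, q=1, v=15
  summed=37, q=2, v=6

Final answer: 37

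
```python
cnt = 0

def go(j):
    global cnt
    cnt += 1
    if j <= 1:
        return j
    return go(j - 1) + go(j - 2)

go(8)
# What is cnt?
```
Call trace (a repeated sub-call is expanded the first time; later identical calls just restate its return value):
go(j=8)
  go(j=7)
    go(j=6)
      go(j=5)
        go(j=4)
          go(j=3)
            go(j=2)
              go(j=1)
              -> return 1
              go(j=0)
              -> return 0
            -> return 1
            go(j=1)
            -> return 1
          -> return 2
          go(j=2) -> return 1  (same call as traced above)
        -> return 3
        go(j=3) -> return 2  (same call as traced above)
      -> return 5
      go(j=4) -> return 3  (same call as traced above)
    -> return 8
    go(j=5) -> return 5  (same call as traced above)
  -> return 13
  go(j=6) -> return 8  (same call as traced above)
-> return 21

cnt is incremented once per call, so count the calls in each subtree. Let C(j) = number of calls made by go(j).
C(0) = C(1) = 1 (base case, no recursion); C(j) = 1 + C(j - 1) + C(j - 2) otherwise.
C(2) = 1 + C(1) + C(0) = 1 + 1 + 1 = 3
C(3) = 1 + C(2) + C(1) = 1 + 3 + 1 = 5
C(4) = 1 + C(3) + C(2) = 1 + 5 + 3 = 9
C(5) = 1 + C(4) + C(3) = 1 + 9 + 5 = 15
C(6) = 1 + C(5) + C(4) = 1 + 15 + 9 = 25
C(7) = 1 + C(6) + C(5) = 1 + 25 + 15 = 41
C(8) = 1 + C(7) + C(6) = 1 + 41 + 25 = 67
cnt = C(8) = 67

Final answer: 67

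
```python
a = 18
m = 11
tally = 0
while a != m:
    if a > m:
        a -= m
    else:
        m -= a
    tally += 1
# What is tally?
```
Trace:
  a=18
  a=18, m=11
  a=18, m=11, tally=0
  a=7, m=11, tally=1
  a=7, m=4, tally=2
  a=3, m=4, tally=3
  a=3, m=1, tally=4
  a=2, m=1, tally=5
  a=1, m=1, tally=6

Final answer: 6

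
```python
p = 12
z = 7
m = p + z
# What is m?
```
Trace:
  p=12
  p=12, z=7
  p=12, z=7, m=19

Final answer: 19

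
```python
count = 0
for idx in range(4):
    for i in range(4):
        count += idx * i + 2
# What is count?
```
Trace:
  count=0
  count=2, idx=0, i=0
  count=4, idx=0, i=1
  count=6, idx=0, i=2
  count=8, idx=0, i=3
  count=10, idx=1, i=0
  count=13, idx=1, i=1
  count=17, idx=1, i=2
  count=22, idx=1, i=3
  count=24, idx=2, i=0
  count=28, idx=2, i=1
  count=34, idx=2, i=2
  count=42, idx=2, i=3
  count=44, idx=3, i=0
  count=49, idx=3, i=1
  count=57, idx=3, i=2
  count=68, idx=3, i=3

Final answer: 68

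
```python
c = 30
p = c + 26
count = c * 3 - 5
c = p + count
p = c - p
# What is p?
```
Trace:
  c=30
  c=30, p=56
  c=30, p=56, count=85
  c=141, p=56, count=85
  c=141, p=85, count=85

Final answer: 85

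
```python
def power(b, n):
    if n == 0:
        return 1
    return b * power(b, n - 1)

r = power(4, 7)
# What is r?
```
Call trace:
power(b=4, n=7)
  power(b=4, n=6)
    power(b=4, n=5)
      power(b=4, n=4)
        power(b=4, n=3)
          power(b=4, n=2)
            power(b=4, n=1)
              power(b=4, n=0)
              -> return 1
            -> return 4
          -> return 16
        -> return 64
      -> return 256
    -> return 1024
  -> return 4096
-> return 16384

Final answer: 16384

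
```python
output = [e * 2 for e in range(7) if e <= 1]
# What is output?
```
Trace:
  e=0
  e=1
  e=2
  e=3
  e=4
  e=5
  e=6
  output=[0, 2]

Final answer: [0, 2]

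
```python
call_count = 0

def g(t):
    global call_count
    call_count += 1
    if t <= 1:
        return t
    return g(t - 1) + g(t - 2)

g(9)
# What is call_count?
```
Call trace (a repeated sub-call is expanded the first time; later identical calls just restate its return value):
g(t=9)
  g(t=8)
    g(t=7)
      g(t=6)
        g(t=5)
          g(t=4)
            g(t=3)
              g(t=2)
                g(t=1)
                -> return 1
                g(t=0)
                -> return 0
              -> return 1
              g(t=1)
              -> return 1
            -> return 2
            g(t=2) -> return 1  (same call as traced above)
          -> return 3
          g(t=3) -> return 2  (same call as traced above)
        -> return 5
        g(t=4) -> return 3  (same call as traced above)
      -> return 8
      g(t=5) -> return 5  (same call as traced above)
    -> return 13
    g(t=6) -> return 8  (same call as traced above)
  -> return 21
  g(t=7) -> return 13  (same call as traced above)
-> return 34

call_count is incremented once per call, so count the calls in each subtree. Let C(t) = number of calls made by g(t).
C(0) = C(1) = 1 (base case, no recursion); C(t) = 1 + C(t - 1) + C(t - 2) otherwise.
C(2) = 1 + C(1) + C(0) = 1 + 1 + 1 = 3
C(3) = 1 + C(2) + C(1) = 1 + 3 + 1 = 5
C(4) = 1 + C(3) + C(2) = 1 + 5 + 3 = 9
C(5) = 1 + C(4) + C(3) = 1 + 9 + 5 = 15
C(6) = 1 + C(5) + C(4) = 1 + 15 + 9 = 25
C(7) = 1 + C(6) + C(5) = 1 + 25 + 15 = 41
C(8) = 1 + C(7) + C(6) = 1 + 41 + 25 = 67
C(9) = 1 + C(8) + C(7) = 1 + 67 + 41 = 109
call_count = C(9) = 109

Final answer: 109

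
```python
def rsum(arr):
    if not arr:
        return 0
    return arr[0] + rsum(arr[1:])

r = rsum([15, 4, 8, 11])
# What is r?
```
Call trace:
rsum(arr=[15, 4, 8, 11])
  rsum(arr=[4, 8, 11])
    rsum(arr=[8, 11])
      rsum(arr=[11])
        rsum(arr=[])
        -> return 0
      -> return 11
    -> return 19
  -> return 23
-> return 38

Final answer: 38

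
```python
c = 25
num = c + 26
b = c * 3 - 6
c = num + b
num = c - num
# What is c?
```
Trace:
  c=25
  c=25, num=51
  c=25, num=51, b=69
  c=120, num=51, b=69
  c=120, num=69, b=69

Final answer: 120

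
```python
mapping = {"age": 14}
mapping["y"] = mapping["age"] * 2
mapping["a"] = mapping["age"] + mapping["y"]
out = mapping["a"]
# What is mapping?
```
Trace:
  mapping={'age': 14}
  mapping={'age': 14, 'y': 28}
  mapping={'age': 14, 'y': 28, 'a': 42}
  mapping={'age': 14, 'y': 28, 'a': 42}, out=42

Final answer: {'age': 14, 'y': 28, 'a': 42}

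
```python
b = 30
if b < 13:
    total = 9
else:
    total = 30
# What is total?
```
Trace:
  b=30
  b=30, total=30

Final answer: 30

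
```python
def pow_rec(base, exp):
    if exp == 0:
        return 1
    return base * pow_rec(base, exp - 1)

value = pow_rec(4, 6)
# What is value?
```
Call trace:
pow_rec(base=4, exp=6)
  pow_rec(base=4, exp=5)
    pow_rec(base=4, exp=4)
      pow_rec(base=4, exp=3)
        pow_rec(base=4, exp=2)
          pow_rec(base=4, exp=1)
            pow_rec(base=4, exp=0)
            -> return 1
          -> return 4
        -> return 16
      -> return 64
    -> return 256
  -> return 1024
-> return 4096

Final answer: 4096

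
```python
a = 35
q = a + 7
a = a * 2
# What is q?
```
Trace:
  a=35
  a=35, q=42
  a=70, q=42

Final answer: 42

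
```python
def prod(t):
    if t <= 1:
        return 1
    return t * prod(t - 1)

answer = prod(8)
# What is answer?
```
Call trace:
prod(t=8)
  prod(t=7)
    prod(t=6)
      prod(t=5)
        prod(t=4)
          prod(t=3)
            prod(t=2)
              prod(t=1)
              -> return 1
            -> return 2
          -> return 6
        -> return 24
      -> return 120
    -> return 720
  -> return 5040
-> return 40320

Final answer: 40320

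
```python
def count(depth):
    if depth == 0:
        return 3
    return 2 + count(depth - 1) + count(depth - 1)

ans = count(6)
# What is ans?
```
Call trace (a repeated sub-call is expanded the first time; later identical calls just restate its return value):
count(depth=6)
  count(depth=5)
    count(depth=4)
      count(depth=3)
        count(depth=2)
          count(depth=1)
            count(depth=0)
            -> return 3
            count(depth=0)
            -> return 3
          -> return 8
          count(depth=1) -> return 8  (same call as traced above)
        -> return 18
        count(depth=2) -> return 18  (same call as traced above)
      -> return 38
      count(depth=3) -> return 38  (same call as traced above)
    -> return 78
    count(depth=4) -> return 78  (same call as traced above)
  -> return 158
  count(depth=5) -> return 158  (same call as traced above)
-> return 318

Final answer: 318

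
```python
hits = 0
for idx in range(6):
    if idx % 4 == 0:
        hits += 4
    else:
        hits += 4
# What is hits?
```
Trace:
  hits=0
  hits=4, idx=0
  hits=8, idx=1
  hits=12, idx=2
  hits=16, idx=3
  hits=20, idx=4
  hits=24, idx=5

Final answer: 24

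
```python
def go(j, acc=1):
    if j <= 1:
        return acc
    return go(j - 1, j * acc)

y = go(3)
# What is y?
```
Call trace:
go(j=3, acc=1)
  go(j=2, acc=3)
    go(j=1, acc=6)
    -> return 6
  -> return 6
-> return 6

Final answer: 6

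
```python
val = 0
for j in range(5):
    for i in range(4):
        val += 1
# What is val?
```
Trace:
  val=0
  val=1, j=0, i=0
  val=2, j=0, i=1
  val=3, j=0, i=2
  val=4, j=0, i=3
  val=5, j=1, i=0
  val=6, j=1, i=1
  val=7, j=1, i=2
  val=8, j=1, i=3
  val=9, j=2, i=0
  val=10, j=2, i=1
  val=11, j=2, i=2
  val=12, j=2, i=3
  val=13, j=3, i=0
  val=14, j=3, i=1
  val=15, j=3, i=2
  val=16, j=3, i=3
  val=17, j=4, i=0
  val=18, j=4, i=1
  val=19, j=4, i=2
  val=20, j=4, i=3

Final answer: 20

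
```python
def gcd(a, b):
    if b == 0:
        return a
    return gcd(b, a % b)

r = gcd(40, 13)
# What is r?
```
Call trace:
gcd(a=40, b=13)
  gcd(a=13, b=1)
    gcd(a=1, b=0)
    -> return 1
  -> return 1
-> return 1

Final answer: 1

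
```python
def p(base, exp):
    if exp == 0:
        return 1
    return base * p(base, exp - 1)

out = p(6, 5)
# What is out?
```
Call trace:
p(base=6, exp=5)
  p(base=6, exp=4)
    p(base=6, exp=3)
      p(base=6, exp=2)
        p(base=6, exp=1)
          p(base=6, exp=0)
          -> return 1
        -> return 6
      -> return 36
    -> return 216
  -> return 1296
-> return 7776

Final answer: 7776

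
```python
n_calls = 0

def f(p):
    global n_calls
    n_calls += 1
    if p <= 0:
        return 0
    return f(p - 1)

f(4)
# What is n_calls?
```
Call trace:
f(p=4)
  f(p=3)
    f(p=2)
      f(p=1)
        f(p=0)
        -> return 0
      -> return 0
    -> return 0
  -> return 0
-> return 0

n_calls is incremented once per call. f is entered once for each p = 4, 3, 2, 1, 0 (the p <= 0 call returns without recursing), i.e. 4 + 1 calls.
n_calls = 5

Final answer: 5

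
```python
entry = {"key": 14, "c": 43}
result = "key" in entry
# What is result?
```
Trace:
  entry={'key': 14, 'c': 43}
  entry={'key': 14, 'c': 43}, result=True

Final answer: True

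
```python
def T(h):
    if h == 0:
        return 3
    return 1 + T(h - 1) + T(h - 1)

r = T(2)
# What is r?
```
Call trace (a repeated sub-call is expanded the first time; later identical calls just restate its return value):
T(h=2)
  T(h=1)
    T(h=0)
    -> return 3
    T(h=0)
    -> return 3
  -> return 7
  T(h=1) -> return 7  (same call as traced above)
-> return 15

Final answer: 15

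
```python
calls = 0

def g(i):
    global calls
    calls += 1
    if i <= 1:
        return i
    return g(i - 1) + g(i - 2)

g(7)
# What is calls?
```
Call trace (a repeated sub-call is expanded the first time; later identical calls just restate its return value):
g(i=7)
  g(i=6)
    g(i=5)
      g(i=4)
        g(i=3)
          g(i=2)
            g(i=1)
            -> return 1
            g(i=0)
            -> return 0
          -> return 1
          g(i=1)
          -> return 1
        -> return 2
        g(i=2) -> return 1  (same call as traced above)
      -> return 3
      g(i=3) -> return 2  (same call as traced above)
    -> return 5
    g(i=4) -> return 3  (same call as traced above)
  -> return 8
  g(i=5) -> return 5  (same call as traced above)
-> return 13

calls is incremented once per call, so count the calls in each subtree. Let C(i) = number of calls made by g(i).
C(0) = C(1) = 1 (base case, no recursion); C(i) = 1 + C(i - 1) + C(i - 2) otherwise.
C(2) = 1 + C(1) + C(0) = 1 + 1 + 1 = 3
C(3) = 1 + C(2) + C(1) = 1 + 3 + 1 = 5
C(4) = 1 + C(3) + C(2) = 1 + 5 + 3 = 9
C(5) = 1 + C(4) + C(3) = 1 + 9 + 5 = 15
C(6) = 1 + C(5) + C(4) = 1 + 15 + 9 = 25
C(7) = 1 + C(6) + C(5) = 1 + 25 + 15 = 41
calls = C(7) = 41

Final answer: 41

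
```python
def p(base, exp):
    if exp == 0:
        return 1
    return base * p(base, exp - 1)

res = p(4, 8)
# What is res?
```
Call trace:
p(base=4, exp=8)
  p(base=4, exp=7)
    p(base=4, exp=6)
      p(base=4, exp=5)
        p(base=4, exp=4)
          p(base=4, exp=3)
            p(base=4, exp=2)
              p(base=4, exp=1)
                p(base=4, exp=0)
                -> return 1
              -> return 4
            -> return 16
          -> return 64
        -> return 256
      -> return 1024
    -> return 4096
  -> return 16384
-> return 65536

Final answer: 65536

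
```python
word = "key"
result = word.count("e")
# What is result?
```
Trace:
  word='key'
  word='key', result=1

Final answer: 1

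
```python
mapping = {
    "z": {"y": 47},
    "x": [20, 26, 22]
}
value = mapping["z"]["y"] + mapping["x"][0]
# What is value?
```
Trace:
  mapping={'z': {'y': 47}, 'x': [20, 26, 22]}
  mapping={'z': {'y': 47}, 'x': [20, 26, 22]}, value=67

Final answer: 67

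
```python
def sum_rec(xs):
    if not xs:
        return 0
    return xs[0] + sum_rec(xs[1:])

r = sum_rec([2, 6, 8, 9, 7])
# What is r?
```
Call trace:
sum_rec(xs=[2, 6, 8, 9, 7])
  sum_rec(xs=[6, 8, 9, 7])
    sum_rec(xs=[8, 9, 7])
      sum_rec(xs=[9, 7])
        sum_rec(xs=[7])
          sum_rec(xs=[])
          -> return 0
        -> return 7
      -> return 16
    -> return 24
  -> return 30
-> return 32

Final answer: 32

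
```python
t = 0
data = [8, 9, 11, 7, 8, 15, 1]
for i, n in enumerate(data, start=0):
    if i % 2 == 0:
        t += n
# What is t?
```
Trace:
  t=0
  t=8, i=0, n=8
  t=8, i=1, n=9
  t=19, i=2, n=11
  t=19, i=3, n=7
  t=27, i=4, n=8
  t=27, i=5, n=15
  t=28, i=6, n=1

Final answer: 28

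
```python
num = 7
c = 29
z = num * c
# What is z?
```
Trace:
  num=7
  num=7, c=29
  num=7, c=29, z=203

Final answer: 203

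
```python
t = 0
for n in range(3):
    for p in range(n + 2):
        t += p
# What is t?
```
Trace:
  t=0
  t=0, n=0, p=0
  t=1, n=0, p=1
  t=1, n=1, p=0
  t=2, n=1, p=1
  t=4, n=1, p=2
  t=4, n=2, p=0
  t=5, n=2, p=1
  t=7, n=2, p=2
  t=10, n=2, p=3

Final answer: 10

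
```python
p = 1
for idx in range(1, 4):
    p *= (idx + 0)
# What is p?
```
Trace:
  p=1
  p=1, idx=1
  p=2, idx=2
  p=6, idx=3

Final answer: 6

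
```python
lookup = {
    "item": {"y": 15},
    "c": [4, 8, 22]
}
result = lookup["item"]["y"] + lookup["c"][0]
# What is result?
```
Trace:
  lookup={'item': {'y': 15}, 'c': [4, 8, 22]}
  lookup={'item': {'y': 15}, 'c': [4, 8, 22]}, result=19

Final answer: 19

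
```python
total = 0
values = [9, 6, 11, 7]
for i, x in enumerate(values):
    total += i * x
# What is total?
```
Trace:
  total=0
  total=0, i=0, x=9
  total=6, i=1, x=6
  total=28, i=2, x=11
  total=49, i=3, x=7

Final answer: 49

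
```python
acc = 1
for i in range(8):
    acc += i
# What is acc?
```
Trace:
  acc=1
  acc=1, i=0
  acc=2, i=1
  acc=4, i=2
  acc=7, i=3
  acc=11, i=4
  acc=16, i=5
  acc=22, i=6
  acc=29, i=7

Final answer: 29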